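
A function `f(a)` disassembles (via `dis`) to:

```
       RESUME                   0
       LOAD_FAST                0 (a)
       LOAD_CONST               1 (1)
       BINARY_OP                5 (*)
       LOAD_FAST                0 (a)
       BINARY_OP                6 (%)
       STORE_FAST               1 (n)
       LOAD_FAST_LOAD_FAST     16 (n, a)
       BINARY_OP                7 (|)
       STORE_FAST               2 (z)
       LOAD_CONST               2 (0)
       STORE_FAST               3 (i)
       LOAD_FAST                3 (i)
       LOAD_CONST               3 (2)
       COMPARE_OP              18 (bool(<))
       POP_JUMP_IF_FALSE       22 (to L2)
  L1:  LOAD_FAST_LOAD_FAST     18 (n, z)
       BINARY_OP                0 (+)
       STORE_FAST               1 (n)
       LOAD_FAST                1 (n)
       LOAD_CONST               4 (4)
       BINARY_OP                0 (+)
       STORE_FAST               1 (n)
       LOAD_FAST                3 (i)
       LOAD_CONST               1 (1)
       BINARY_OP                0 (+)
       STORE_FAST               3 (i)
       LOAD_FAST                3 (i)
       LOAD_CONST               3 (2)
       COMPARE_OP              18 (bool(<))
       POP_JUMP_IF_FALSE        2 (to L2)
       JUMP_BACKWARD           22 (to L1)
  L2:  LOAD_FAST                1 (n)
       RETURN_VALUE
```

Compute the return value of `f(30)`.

LOAD_FAST a → push 30. Stack: [30]
LOAD_CONST → push 1. Stack: [30, 1]
BINARY_OP * → 30 * 1 = 30. Stack: [30]
LOAD_FAST a → push 30. Stack: [30, 30]
BINARY_OP % → 30 % 30 = 0. Stack: [0]
STORE_FAST n → n=0. Stack: []
LOAD_FAST_LOAD_FAST n,a → push 0,30. Stack: [0, 30]
BINARY_OP | → 0 | 30 = 30. Stack: [30]
STORE_FAST z → z=30. Stack: []
LOAD_CONST → push 0. Stack: [0]
STORE_FAST i → i=0. Stack: []
LOAD_FAST i → push 0. Stack: [0]
LOAD_CONST → push 2. Stack: [0, 2]
COMPARE_OP bool(<) → 0 vs 2 = True. Stack: [True]
POP_JUMP_IF_FALSE → pop True; no jump. Stack: []
LOAD_FAST_LOAD_FAST n,z → push 0,30. Stack: [0, 30]
BINARY_OP + → 0 + 30 = 30. Stack: [30]
STORE_FAST n → n=30. Stack: []
LOAD_FAST n → push 30. Stack: [30]
LOAD_CONST → push 4. Stack: [30, 4]
BINARY_OP + → 30 + 4 = 34. Stack: [34]
STORE_FAST n → n=34. Stack: []
LOAD_FAST i → push 0. Stack: [0]
LOAD_CONST → push 1. Stack: [0, 1]
BINARY_OP + → 0 + 1 = 1. Stack: [1]
STORE_FAST i → i=1. Stack: []
LOAD_FAST i → push 1. Stack: [1]
LOAD_CONST → push 2. Stack: [1, 2]
COMPARE_OP bool(<) → 1 vs 2 = True. Stack: [True]
POP_JUMP_IF_FALSE → pop True; no jump. Stack: []
LOAD_FAST_LOAD_FAST n,z → push 34,30. Stack: [34, 30]
BINARY_OP + → 34 + 30 = 64. Stack: [64]
STORE_FAST n → n=64. Stack: []
LOAD_FAST n → push 64. Stack: [64]
LOAD_CONST → push 4. Stack: [64, 4]
BINARY_OP + → 64 + 4 = 68. Stack: [68]
STORE_FAST n → n=68. Stack: []
LOAD_FAST i → push 1. Stack: [1]
LOAD_CONST → push 1. Stack: [1, 1]
BINARY_OP + → 1 + 1 = 2. Stack: [2]
STORE_FAST i → i=2. Stack: []
LOAD_FAST i → push 2. Stack: [2]
LOAD_CONST → push 2. Stack: [2, 2]
COMPARE_OP bool(<) → 2 vs 2 = False. Stack: [False]
POP_JUMP_IF_FALSE → pop False; jump. Stack: []
LOAD_FAST n → push 68. Stack: [68]
RETURN_VALUE → return 68.

68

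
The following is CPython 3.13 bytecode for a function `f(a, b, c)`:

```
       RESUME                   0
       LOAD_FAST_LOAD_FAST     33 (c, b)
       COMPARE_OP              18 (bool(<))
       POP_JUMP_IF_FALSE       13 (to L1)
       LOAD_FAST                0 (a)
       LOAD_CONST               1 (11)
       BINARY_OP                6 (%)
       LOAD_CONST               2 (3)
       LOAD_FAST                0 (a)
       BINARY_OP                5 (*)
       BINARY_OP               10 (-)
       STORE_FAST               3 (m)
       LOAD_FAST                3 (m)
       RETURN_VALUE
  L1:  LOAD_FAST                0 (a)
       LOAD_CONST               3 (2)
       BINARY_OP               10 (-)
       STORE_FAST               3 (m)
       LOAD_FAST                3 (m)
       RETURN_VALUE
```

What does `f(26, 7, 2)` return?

-74

LOAD_FAST_LOAD_FAST c,b → push 2,7. Stack: [2, 7]
COMPARE_OP bool(<) → 2 vs 7 = True. Stack: [True]
POP_JUMP_IF_FALSE → pop True; no jump. Stack: []
LOAD_FAST a → push 26. Stack: [26]
LOAD_CONST → push 11. Stack: [26, 11]
BINARY_OP % → 26 % 11 = 4. Stack: [4]
LOAD_CONST → push 3. Stack: [4, 3]
LOAD_FAST a → push 26. Stack: [4, 3, 26]
BINARY_OP * → 3 * 26 = 78. Stack: [4, 78]
BINARY_OP - → 4 - 78 = -74. Stack: [-74]
STORE_FAST m → m=-74. Stack: []
LOAD_FAST m → push -74. Stack: [-74]
RETURN_VALUE → return -74.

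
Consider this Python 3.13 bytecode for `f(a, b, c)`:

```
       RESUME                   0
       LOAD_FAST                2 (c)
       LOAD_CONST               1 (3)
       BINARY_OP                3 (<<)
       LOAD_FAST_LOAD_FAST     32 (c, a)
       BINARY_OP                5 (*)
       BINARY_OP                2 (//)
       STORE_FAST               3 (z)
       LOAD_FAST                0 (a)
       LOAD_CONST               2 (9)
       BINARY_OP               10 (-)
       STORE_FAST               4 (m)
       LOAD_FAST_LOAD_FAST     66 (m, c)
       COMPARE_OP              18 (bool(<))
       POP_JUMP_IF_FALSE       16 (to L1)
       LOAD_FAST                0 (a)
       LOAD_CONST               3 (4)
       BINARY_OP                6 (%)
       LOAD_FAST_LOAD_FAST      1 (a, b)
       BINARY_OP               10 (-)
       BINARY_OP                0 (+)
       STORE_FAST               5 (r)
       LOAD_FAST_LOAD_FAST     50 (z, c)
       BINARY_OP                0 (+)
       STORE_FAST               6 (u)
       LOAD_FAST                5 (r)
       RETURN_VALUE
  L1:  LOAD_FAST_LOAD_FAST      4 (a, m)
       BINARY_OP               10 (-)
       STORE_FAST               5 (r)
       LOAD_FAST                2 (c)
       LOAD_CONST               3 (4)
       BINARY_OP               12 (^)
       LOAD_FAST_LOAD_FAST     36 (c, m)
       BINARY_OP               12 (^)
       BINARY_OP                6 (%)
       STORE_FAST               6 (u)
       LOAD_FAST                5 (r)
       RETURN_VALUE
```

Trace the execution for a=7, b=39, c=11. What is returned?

-29

LOAD_FAST c → push 11. Stack: [11]
LOAD_CONST → push 3. Stack: [11, 3]
BINARY_OP << → 11 << 3 = 88. Stack: [88]
LOAD_FAST_LOAD_FAST c,a → push 11,7. Stack: [88, 11, 7]
BINARY_OP * → 11 * 7 = 77. Stack: [88, 77]
BINARY_OP // → 88 // 77 = 1. Stack: [1]
STORE_FAST z → z=1. Stack: []
LOAD_FAST a → push 7. Stack: [7]
LOAD_CONST → push 9. Stack: [7, 9]
BINARY_OP - → 7 - 9 = -2. Stack: [-2]
STORE_FAST m → m=-2. Stack: []
LOAD_FAST_LOAD_FAST m,c → push -2,11. Stack: [-2, 11]
COMPARE_OP bool(<) → -2 vs 11 = True. Stack: [True]
POP_JUMP_IF_FALSE → pop True; no jump. Stack: []
LOAD_FAST a → push 7. Stack: [7]
LOAD_CONST → push 4. Stack: [7, 4]
BINARY_OP % → 7 % 4 = 3. Stack: [3]
LOAD_FAST_LOAD_FAST a,b → push 7,39. Stack: [3, 7, 39]
BINARY_OP - → 7 - 39 = -32. Stack: [3, -32]
BINARY_OP + → 3 + -32 = -29. Stack: [-29]
STORE_FAST r → r=-29. Stack: []
LOAD_FAST_LOAD_FAST z,c → push 1,11. Stack: [1, 11]
BINARY_OP + → 1 + 11 = 12. Stack: [12]
STORE_FAST u → u=12. Stack: []
LOAD_FAST r → push -29. Stack: [-29]
RETURN_VALUE → return -29.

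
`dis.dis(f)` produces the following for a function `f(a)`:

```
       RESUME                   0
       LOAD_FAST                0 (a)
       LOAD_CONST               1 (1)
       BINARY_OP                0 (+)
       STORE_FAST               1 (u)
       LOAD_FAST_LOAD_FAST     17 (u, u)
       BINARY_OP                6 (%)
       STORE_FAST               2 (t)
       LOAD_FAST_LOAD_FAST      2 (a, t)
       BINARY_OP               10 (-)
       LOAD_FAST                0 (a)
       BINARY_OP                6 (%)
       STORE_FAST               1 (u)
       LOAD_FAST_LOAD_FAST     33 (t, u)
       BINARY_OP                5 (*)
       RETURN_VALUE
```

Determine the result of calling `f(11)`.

LOAD_FAST a → push 11. Stack: [11]
LOAD_CONST → push 1. Stack: [11, 1]
BINARY_OP + → 11 + 1 = 12. Stack: [12]
STORE_FAST u → u=12. Stack: []
LOAD_FAST_LOAD_FAST u,u → push 12,12. Stack: [12, 12]
BINARY_OP % → 12 % 12 = 0. Stack: [0]
STORE_FAST t → t=0. Stack: []
LOAD_FAST_LOAD_FAST a,t → push 11,0. Stack: [11, 0]
BINARY_OP - → 11 - 0 = 11. Stack: [11]
LOAD_FAST a → push 11. Stack: [11, 11]
BINARY_OP % → 11 % 11 = 0. Stack: [0]
STORE_FAST u → u=0. Stack: []
LOAD_FAST_LOAD_FAST t,u → push 0,0. Stack: [0, 0]
BINARY_OP * → 0 * 0 = 0. Stack: [0]
RETURN_VALUE → return 0.

0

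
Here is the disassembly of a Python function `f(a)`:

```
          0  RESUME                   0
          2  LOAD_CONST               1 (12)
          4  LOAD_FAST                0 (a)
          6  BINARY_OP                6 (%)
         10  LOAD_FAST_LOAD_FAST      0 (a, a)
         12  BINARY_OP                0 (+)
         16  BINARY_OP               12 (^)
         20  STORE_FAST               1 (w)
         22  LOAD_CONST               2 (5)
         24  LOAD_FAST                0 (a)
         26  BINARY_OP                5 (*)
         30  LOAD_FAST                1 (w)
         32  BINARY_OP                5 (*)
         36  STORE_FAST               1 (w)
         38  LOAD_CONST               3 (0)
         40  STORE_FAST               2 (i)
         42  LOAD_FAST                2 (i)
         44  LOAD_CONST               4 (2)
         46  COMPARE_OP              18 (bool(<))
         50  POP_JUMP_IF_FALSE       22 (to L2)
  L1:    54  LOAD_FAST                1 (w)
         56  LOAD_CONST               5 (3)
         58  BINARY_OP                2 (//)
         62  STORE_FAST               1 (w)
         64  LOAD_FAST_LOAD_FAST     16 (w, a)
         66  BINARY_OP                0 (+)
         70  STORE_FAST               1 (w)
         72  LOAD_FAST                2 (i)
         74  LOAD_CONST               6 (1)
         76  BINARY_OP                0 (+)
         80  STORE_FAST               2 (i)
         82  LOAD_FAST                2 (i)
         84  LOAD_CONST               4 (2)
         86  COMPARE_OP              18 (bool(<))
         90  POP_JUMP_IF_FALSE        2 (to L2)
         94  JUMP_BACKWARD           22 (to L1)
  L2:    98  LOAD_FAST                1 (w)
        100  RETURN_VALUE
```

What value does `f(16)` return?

LOAD_CONST → push 12. Stack: [12]
LOAD_FAST a → push 16. Stack: [12, 16]
BINARY_OP % → 12 % 16 = 12. Stack: [12]
LOAD_FAST_LOAD_FAST a,a → push 16,16. Stack: [12, 16, 16]
BINARY_OP + → 16 + 16 = 32. Stack: [12, 32]
BINARY_OP ^ → 12 ^ 32 = 44. Stack: [44]
STORE_FAST w → w=44. Stack: []
LOAD_CONST → push 5. Stack: [5]
LOAD_FAST a → push 16. Stack: [5, 16]
BINARY_OP * → 5 * 16 = 80. Stack: [80]
LOAD_FAST w → push 44. Stack: [80, 44]
BINARY_OP * → 80 * 44 = 3520. Stack: [3520]
STORE_FAST w → w=3520. Stack: []
LOAD_CONST → push 0. Stack: [0]
STORE_FAST i → i=0. Stack: []
LOAD_FAST i → push 0. Stack: [0]
LOAD_CONST → push 2. Stack: [0, 2]
COMPARE_OP bool(<) → 0 vs 2 = True. Stack: [True]
POP_JUMP_IF_FALSE → pop True; no jump. Stack: []
LOAD_FAST w → push 3520. Stack: [3520]
LOAD_CONST → push 3. Stack: [3520, 3]
BINARY_OP // → 3520 // 3 = 1173. Stack: [1173]
STORE_FAST w → w=1173. Stack: []
LOAD_FAST_LOAD_FAST w,a → push 1173,16. Stack: [1173, 16]
BINARY_OP + → 1173 + 16 = 1189. Stack: [1189]
STORE_FAST w → w=1189. Stack: []
LOAD_FAST i → push 0. Stack: [0]
LOAD_CONST → push 1. Stack: [0, 1]
BINARY_OP + → 0 + 1 = 1. Stack: [1]
STORE_FAST i → i=1. Stack: []
LOAD_FAST i → push 1. Stack: [1]
LOAD_CONST → push 2. Stack: [1, 2]
COMPARE_OP bool(<) → 1 vs 2 = True. Stack: [True]
POP_JUMP_IF_FALSE → pop True; no jump. Stack: []
LOAD_FAST w → push 1189. Stack: [1189]
LOAD_CONST → push 3. Stack: [1189, 3]
BINARY_OP // → 1189 // 3 = 396. Stack: [396]
STORE_FAST w → w=396. Stack: []
LOAD_FAST_LOAD_FAST w,a → push 396,16. Stack: [396, 16]
BINARY_OP + → 396 + 16 = 412. Stack: [412]
STORE_FAST w → w=412. Stack: []
LOAD_FAST i → push 1. Stack: [1]
LOAD_CONST → push 1. Stack: [1, 1]
BINARY_OP + → 1 + 1 = 2. Stack: [2]
STORE_FAST i → i=2. Stack: []
LOAD_FAST i → push 2. Stack: [2]
LOAD_CONST → push 2. Stack: [2, 2]
COMPARE_OP bool(<) → 2 vs 2 = False. Stack: [False]
POP_JUMP_IF_FALSE → pop False; jump. Stack: []
LOAD_FAST w → push 412. Stack: [412]
RETURN_VALUE → return 412.

412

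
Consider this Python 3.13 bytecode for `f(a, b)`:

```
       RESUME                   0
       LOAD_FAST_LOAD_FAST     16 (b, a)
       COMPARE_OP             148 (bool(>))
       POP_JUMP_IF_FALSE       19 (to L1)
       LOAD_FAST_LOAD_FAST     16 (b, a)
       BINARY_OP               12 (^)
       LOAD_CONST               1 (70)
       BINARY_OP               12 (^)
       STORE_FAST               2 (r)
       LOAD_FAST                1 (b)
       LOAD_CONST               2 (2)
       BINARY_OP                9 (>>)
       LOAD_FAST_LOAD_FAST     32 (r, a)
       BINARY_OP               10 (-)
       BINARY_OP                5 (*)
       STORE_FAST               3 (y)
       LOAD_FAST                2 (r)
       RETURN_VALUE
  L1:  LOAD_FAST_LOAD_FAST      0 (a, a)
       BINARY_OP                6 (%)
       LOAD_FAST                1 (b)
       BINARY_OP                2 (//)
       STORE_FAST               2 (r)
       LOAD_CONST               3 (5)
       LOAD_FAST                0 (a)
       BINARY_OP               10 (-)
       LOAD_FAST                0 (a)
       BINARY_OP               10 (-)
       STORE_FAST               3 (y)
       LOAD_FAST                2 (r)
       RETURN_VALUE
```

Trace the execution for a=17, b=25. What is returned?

LOAD_FAST_LOAD_FAST b,a → push 25,17. Stack: [25, 17]
COMPARE_OP bool(>) → 25 vs 17 = True. Stack: [True]
POP_JUMP_IF_FALSE → pop True; no jump. Stack: []
LOAD_FAST_LOAD_FAST b,a → push 25,17. Stack: [25, 17]
BINARY_OP ^ → 25 ^ 17 = 8. Stack: [8]
LOAD_CONST → push 70. Stack: [8, 70]
BINARY_OP ^ → 8 ^ 70 = 78. Stack: [78]
STORE_FAST r → r=78. Stack: []
LOAD_FAST b → push 25. Stack: [25]
LOAD_CONST → push 2. Stack: [25, 2]
BINARY_OP >> → 25 >> 2 = 6. Stack: [6]
LOAD_FAST_LOAD_FAST r,a → push 78,17. Stack: [6, 78, 17]
BINARY_OP - → 78 - 17 = 61. Stack: [6, 61]
BINARY_OP * → 6 * 61 = 366. Stack: [366]
STORE_FAST y → y=366. Stack: []
LOAD_FAST r → push 78. Stack: [78]
RETURN_VALUE → return 78.

78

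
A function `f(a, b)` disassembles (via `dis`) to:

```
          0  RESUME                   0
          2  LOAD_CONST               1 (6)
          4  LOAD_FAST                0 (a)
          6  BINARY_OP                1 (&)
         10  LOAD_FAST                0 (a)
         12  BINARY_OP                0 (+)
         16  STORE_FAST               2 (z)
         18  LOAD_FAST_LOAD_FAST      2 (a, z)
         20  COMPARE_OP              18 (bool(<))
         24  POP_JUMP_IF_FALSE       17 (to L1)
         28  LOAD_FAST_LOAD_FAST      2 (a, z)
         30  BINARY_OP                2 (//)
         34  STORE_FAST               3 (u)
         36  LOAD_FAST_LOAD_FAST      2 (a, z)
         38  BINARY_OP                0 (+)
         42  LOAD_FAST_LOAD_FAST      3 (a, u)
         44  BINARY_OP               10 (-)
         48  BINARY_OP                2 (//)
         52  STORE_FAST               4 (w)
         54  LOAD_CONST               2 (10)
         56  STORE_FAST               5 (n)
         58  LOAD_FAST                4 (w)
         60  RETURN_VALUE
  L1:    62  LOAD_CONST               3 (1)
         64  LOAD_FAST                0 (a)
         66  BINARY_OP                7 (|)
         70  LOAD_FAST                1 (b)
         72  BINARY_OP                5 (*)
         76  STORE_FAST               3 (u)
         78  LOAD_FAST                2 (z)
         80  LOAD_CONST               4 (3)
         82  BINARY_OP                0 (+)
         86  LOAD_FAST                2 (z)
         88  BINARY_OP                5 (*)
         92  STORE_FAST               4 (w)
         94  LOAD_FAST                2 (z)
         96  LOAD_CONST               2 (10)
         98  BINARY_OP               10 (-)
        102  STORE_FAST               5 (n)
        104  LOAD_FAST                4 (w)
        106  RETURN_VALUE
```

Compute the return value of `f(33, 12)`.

LOAD_CONST → push 6. Stack: [6]
LOAD_FAST a → push 33. Stack: [6, 33]
BINARY_OP & → 6 & 33 = 0. Stack: [0]
LOAD_FAST a → push 33. Stack: [0, 33]
BINARY_OP + → 0 + 33 = 33. Stack: [33]
STORE_FAST z → z=33. Stack: []
LOAD_FAST_LOAD_FAST a,z → push 33,33. Stack: [33, 33]
COMPARE_OP bool(<) → 33 vs 33 = False. Stack: [False]
POP_JUMP_IF_FALSE → pop False; jump. Stack: []
LOAD_CONST → push 1. Stack: [1]
LOAD_FAST a → push 33. Stack: [1, 33]
BINARY_OP | → 1 | 33 = 33. Stack: [33]
LOAD_FAST b → push 12. Stack: [33, 12]
BINARY_OP * → 33 * 12 = 396. Stack: [396]
STORE_FAST u → u=396. Stack: []
LOAD_FAST z → push 33. Stack: [33]
LOAD_CONST → push 3. Stack: [33, 3]
BINARY_OP + → 33 + 3 = 36. Stack: [36]
LOAD_FAST z → push 33. Stack: [36, 33]
BINARY_OP * → 36 * 33 = 1188. Stack: [1188]
STORE_FAST w → w=1188. Stack: []
LOAD_FAST z → push 33. Stack: [33]
LOAD_CONST → push 10. Stack: [33, 10]
BINARY_OP - → 33 - 10 = 23. Stack: [23]
STORE_FAST n → n=23. Stack: []
LOAD_FAST w → push 1188. Stack: [1188]
RETURN_VALUE → return 1188.

1188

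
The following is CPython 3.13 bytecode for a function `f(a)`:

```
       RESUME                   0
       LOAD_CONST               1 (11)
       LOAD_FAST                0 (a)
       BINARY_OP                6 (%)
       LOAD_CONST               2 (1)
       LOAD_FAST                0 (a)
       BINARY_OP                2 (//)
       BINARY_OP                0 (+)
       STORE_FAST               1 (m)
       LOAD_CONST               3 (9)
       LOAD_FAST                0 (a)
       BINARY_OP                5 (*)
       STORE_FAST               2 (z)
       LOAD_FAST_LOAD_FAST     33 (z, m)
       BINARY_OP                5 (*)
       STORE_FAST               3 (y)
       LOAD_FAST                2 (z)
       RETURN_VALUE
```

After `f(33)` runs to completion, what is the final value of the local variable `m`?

11

LOAD_CONST → push 11. Stack: [11]
LOAD_FAST a → push 33. Stack: [11, 33]
BINARY_OP % → 11 % 33 = 11. Stack: [11]
LOAD_CONST → push 1. Stack: [11, 1]
LOAD_FAST a → push 33. Stack: [11, 1, 33]
BINARY_OP // → 1 // 33 = 0. Stack: [11, 0]
BINARY_OP + → 11 + 0 = 11. Stack: [11]
STORE_FAST m → m=11. Stack: []
LOAD_CONST → push 9. Stack: [9]
LOAD_FAST a → push 33. Stack: [9, 33]
BINARY_OP * → 9 * 33 = 297. Stack: [297]
STORE_FAST z → z=297. Stack: []
LOAD_FAST_LOAD_FAST z,m → push 297,11. Stack: [297, 11]
BINARY_OP * → 297 * 11 = 3267. Stack: [3267]
STORE_FAST y → y=3267. Stack: []
LOAD_FAST z → push 297. Stack: [297]
RETURN_VALUE → return 297.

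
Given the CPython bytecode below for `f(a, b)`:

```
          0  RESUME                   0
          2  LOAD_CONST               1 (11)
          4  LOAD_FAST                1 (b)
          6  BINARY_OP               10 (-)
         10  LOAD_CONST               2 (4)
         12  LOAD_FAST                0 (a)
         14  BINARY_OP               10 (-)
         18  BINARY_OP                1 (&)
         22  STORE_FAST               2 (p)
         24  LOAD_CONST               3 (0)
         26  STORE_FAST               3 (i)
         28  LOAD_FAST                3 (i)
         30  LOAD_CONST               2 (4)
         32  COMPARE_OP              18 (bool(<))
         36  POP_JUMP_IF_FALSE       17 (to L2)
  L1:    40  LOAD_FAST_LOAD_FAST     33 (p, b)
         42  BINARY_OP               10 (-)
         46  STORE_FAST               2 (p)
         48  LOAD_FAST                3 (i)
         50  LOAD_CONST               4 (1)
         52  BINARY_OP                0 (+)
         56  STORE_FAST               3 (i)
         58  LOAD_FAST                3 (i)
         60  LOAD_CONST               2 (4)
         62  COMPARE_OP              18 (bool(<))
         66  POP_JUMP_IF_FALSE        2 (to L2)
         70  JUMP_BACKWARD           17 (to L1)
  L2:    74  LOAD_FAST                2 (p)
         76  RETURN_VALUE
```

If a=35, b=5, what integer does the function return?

-20

LOAD_CONST → push 11. Stack: [11]
LOAD_FAST b → push 5. Stack: [11, 5]
BINARY_OP - → 11 - 5 = 6. Stack: [6]
LOAD_CONST → push 4. Stack: [6, 4]
LOAD_FAST a → push 35. Stack: [6, 4, 35]
BINARY_OP - → 4 - 35 = -31. Stack: [6, -31]
BINARY_OP & → 6 & -31 = 0. Stack: [0]
STORE_FAST p → p=0. Stack: []
LOAD_CONST → push 0. Stack: [0]
STORE_FAST i → i=0. Stack: []
LOAD_FAST i → push 0. Stack: [0]
LOAD_CONST → push 4. Stack: [0, 4]
COMPARE_OP bool(<) → 0 vs 4 = True. Stack: [True]
POP_JUMP_IF_FALSE → pop True; no jump. Stack: []
LOAD_FAST_LOAD_FAST p,b → push 0,5. Stack: [0, 5]
BINARY_OP - → 0 - 5 = -5. Stack: [-5]
STORE_FAST p → p=-5. Stack: []
LOAD_FAST i → push 0. Stack: [0]
LOAD_CONST → push 1. Stack: [0, 1]
BINARY_OP + → 0 + 1 = 1. Stack: [1]
STORE_FAST i → i=1. Stack: []
LOAD_FAST i → push 1. Stack: [1]
LOAD_CONST → push 4. Stack: [1, 4]
COMPARE_OP bool(<) → 1 vs 4 = True. Stack: [True]
POP_JUMP_IF_FALSE → pop True; no jump. Stack: []
LOAD_FAST_LOAD_FAST p,b → push -5,5. Stack: [-5, 5]
BINARY_OP - → -5 - 5 = -10. Stack: [-10]
STORE_FAST p → p=-10. Stack: []
LOAD_FAST i → push 1. Stack: [1]
LOAD_CONST → push 1. Stack: [1, 1]
BINARY_OP + → 1 + 1 = 2. Stack: [2]
STORE_FAST i → i=2. Stack: []
LOAD_FAST i → push 2. Stack: [2]
LOAD_CONST → push 4. Stack: [2, 4]
COMPARE_OP bool(<) → 2 vs 4 = True. Stack: [True]
POP_JUMP_IF_FALSE → pop True; no jump. Stack: []
LOAD_FAST_LOAD_FAST p,b → push -10,5. Stack: [-10, 5]
BINARY_OP - → -10 - 5 = -15. Stack: [-15]
STORE_FAST p → p=-15. Stack: []
LOAD_FAST i → push 2. Stack: [2]
LOAD_CONST → push 1. Stack: [2, 1]
BINARY_OP + → 2 + 1 = 3. Stack: [3]
STORE_FAST i → i=3. Stack: []
LOAD_FAST i → push 3. Stack: [3]
LOAD_CONST → push 4. Stack: [3, 4]
COMPARE_OP bool(<) → 3 vs 4 = True. Stack: [True]
POP_JUMP_IF_FALSE → pop True; no jump. Stack: []
LOAD_FAST_LOAD_FAST p,b → push -15,5. Stack: [-15, 5]
BINARY_OP - → -15 - 5 = -20. Stack: [-20]
STORE_FAST p → p=-20. Stack: []
LOAD_FAST i → push 3. Stack: [3]
LOAD_CONST → push 1. Stack: [3, 1]
BINARY_OP + → 3 + 1 = 4. Stack: [4]
STORE_FAST i → i=4. Stack: []
LOAD_FAST i → push 4. Stack: [4]
LOAD_CONST → push 4. Stack: [4, 4]
COMPARE_OP bool(<) → 4 vs 4 = False. Stack: [False]
POP_JUMP_IF_FALSE → pop False; jump. Stack: []
LOAD_FAST p → push -20. Stack: [-20]
RETURN_VALUE → return -20.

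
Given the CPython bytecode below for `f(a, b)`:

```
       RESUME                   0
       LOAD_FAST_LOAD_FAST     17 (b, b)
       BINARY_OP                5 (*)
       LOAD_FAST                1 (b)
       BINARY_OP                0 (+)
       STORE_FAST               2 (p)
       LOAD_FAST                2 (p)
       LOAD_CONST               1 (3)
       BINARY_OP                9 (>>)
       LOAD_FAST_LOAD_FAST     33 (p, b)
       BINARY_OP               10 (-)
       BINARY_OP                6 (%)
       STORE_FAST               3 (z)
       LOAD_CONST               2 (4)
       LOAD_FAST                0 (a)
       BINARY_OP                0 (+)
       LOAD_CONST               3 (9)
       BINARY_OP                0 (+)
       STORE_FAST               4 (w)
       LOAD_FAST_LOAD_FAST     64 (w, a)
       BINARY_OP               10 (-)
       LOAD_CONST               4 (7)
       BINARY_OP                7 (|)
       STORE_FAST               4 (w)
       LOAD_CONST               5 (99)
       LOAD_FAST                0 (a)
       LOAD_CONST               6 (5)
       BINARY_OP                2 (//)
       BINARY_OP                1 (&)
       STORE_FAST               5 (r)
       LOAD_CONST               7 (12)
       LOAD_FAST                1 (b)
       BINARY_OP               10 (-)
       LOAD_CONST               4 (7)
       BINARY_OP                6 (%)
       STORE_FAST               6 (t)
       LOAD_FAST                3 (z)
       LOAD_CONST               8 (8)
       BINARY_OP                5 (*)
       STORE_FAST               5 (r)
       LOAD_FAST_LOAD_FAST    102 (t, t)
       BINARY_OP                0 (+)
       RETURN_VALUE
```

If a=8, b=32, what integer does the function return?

2

LOAD_FAST_LOAD_FAST b,b → push 32,32. Stack: [32, 32]
BINARY_OP * → 32 * 32 = 1024. Stack: [1024]
LOAD_FAST b → push 32. Stack: [1024, 32]
BINARY_OP + → 1024 + 32 = 1056. Stack: [1056]
STORE_FAST p → p=1056. Stack: []
LOAD_FAST p → push 1056. Stack: [1056]
LOAD_CONST → push 3. Stack: [1056, 3]
BINARY_OP >> → 1056 >> 3 = 132. Stack: [132]
LOAD_FAST_LOAD_FAST p,b → push 1056,32. Stack: [132, 1056, 32]
BINARY_OP - → 1056 - 32 = 1024. Stack: [132, 1024]
BINARY_OP % → 132 % 1024 = 132. Stack: [132]
STORE_FAST z → z=132. Stack: []
LOAD_CONST → push 4. Stack: [4]
LOAD_FAST a → push 8. Stack: [4, 8]
BINARY_OP + → 4 + 8 = 12. Stack: [12]
LOAD_CONST → push 9. Stack: [12, 9]
BINARY_OP + → 12 + 9 = 21. Stack: [21]
STORE_FAST w → w=21. Stack: []
LOAD_FAST_LOAD_FAST w,a → push 21,8. Stack: [21, 8]
BINARY_OP - → 21 - 8 = 13. Stack: [13]
LOAD_CONST → push 7. Stack: [13, 7]
BINARY_OP | → 13 | 7 = 15. Stack: [15]
STORE_FAST w → w=15. Stack: []
LOAD_CONST → push 99. Stack: [99]
LOAD_FAST a → push 8. Stack: [99, 8]
LOAD_CONST → push 5. Stack: [99, 8, 5]
BINARY_OP // → 8 // 5 = 1. Stack: [99, 1]
BINARY_OP & → 99 & 1 = 1. Stack: [1]
STORE_FAST r → r=1. Stack: []
LOAD_CONST → push 12. Stack: [12]
LOAD_FAST b → push 32. Stack: [12, 32]
BINARY_OP - → 12 - 32 = -20. Stack: [-20]
LOAD_CONST → push 7. Stack: [-20, 7]
BINARY_OP % → -20 % 7 = 1. Stack: [1]
STORE_FAST t → t=1. Stack: []
LOAD_FAST z → push 132. Stack: [132]
LOAD_CONST → push 8. Stack: [132, 8]
BINARY_OP * → 132 * 8 = 1056. Stack: [1056]
STORE_FAST r → r=1056. Stack: []
LOAD_FAST_LOAD_FAST t,t → push 1,1. Stack: [1, 1]
BINARY_OP + → 1 + 1 = 2. Stack: [2]
RETURN_VALUE → return 2.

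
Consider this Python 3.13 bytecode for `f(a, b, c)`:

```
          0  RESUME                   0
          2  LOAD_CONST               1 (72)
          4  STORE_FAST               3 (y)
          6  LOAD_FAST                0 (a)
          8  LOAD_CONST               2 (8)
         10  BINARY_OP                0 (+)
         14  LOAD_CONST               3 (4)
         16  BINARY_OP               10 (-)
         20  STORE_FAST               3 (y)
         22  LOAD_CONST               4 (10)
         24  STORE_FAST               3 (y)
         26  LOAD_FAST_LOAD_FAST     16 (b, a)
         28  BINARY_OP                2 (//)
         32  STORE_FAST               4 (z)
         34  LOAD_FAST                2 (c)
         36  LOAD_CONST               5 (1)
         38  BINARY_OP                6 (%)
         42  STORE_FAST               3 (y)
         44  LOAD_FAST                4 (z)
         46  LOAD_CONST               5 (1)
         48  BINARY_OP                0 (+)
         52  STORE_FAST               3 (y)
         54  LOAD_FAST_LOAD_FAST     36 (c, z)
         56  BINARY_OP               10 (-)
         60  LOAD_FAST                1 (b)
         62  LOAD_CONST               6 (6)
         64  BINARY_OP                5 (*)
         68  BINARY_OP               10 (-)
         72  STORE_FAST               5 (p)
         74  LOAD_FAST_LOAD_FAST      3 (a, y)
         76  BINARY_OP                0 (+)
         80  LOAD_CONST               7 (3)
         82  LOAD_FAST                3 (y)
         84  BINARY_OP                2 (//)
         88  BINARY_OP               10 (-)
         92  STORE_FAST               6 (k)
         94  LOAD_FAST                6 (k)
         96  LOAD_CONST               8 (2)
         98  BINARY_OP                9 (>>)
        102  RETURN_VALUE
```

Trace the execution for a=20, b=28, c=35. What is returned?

5

LOAD_CONST → push 72. Stack: [72]
STORE_FAST y → y=72. Stack: []
LOAD_FAST a → push 20. Stack: [20]
LOAD_CONST → push 8. Stack: [20, 8]
BINARY_OP + → 20 + 8 = 28. Stack: [28]
LOAD_CONST → push 4. Stack: [28, 4]
BINARY_OP - → 28 - 4 = 24. Stack: [24]
STORE_FAST y → y=24. Stack: []
LOAD_CONST → push 10. Stack: [10]
STORE_FAST y → y=10. Stack: []
LOAD_FAST_LOAD_FAST b,a → push 28,20. Stack: [28, 20]
BINARY_OP // → 28 // 20 = 1. Stack: [1]
STORE_FAST z → z=1. Stack: []
LOAD_FAST c → push 35. Stack: [35]
LOAD_CONST → push 1. Stack: [35, 1]
BINARY_OP % → 35 % 1 = 0. Stack: [0]
STORE_FAST y → y=0. Stack: []
LOAD_FAST z → push 1. Stack: [1]
LOAD_CONST → push 1. Stack: [1, 1]
BINARY_OP + → 1 + 1 = 2. Stack: [2]
STORE_FAST y → y=2. Stack: []
LOAD_FAST_LOAD_FAST c,z → push 35,1. Stack: [35, 1]
BINARY_OP - → 35 - 1 = 34. Stack: [34]
LOAD_FAST b → push 28. Stack: [34, 28]
LOAD_CONST → push 6. Stack: [34, 28, 6]
BINARY_OP * → 28 * 6 = 168. Stack: [34, 168]
BINARY_OP - → 34 - 168 = -134. Stack: [-134]
STORE_FAST p → p=-134. Stack: []
LOAD_FAST_LOAD_FAST a,y → push 20,2. Stack: [20, 2]
BINARY_OP + → 20 + 2 = 22. Stack: [22]
LOAD_CONST → push 3. Stack: [22, 3]
LOAD_FAST y → push 2. Stack: [22, 3, 2]
BINARY_OP // → 3 // 2 = 1. Stack: [22, 1]
BINARY_OP - → 22 - 1 = 21. Stack: [21]
STORE_FAST k → k=21. Stack: []
LOAD_FAST k → push 21. Stack: [21]
LOAD_CONST → push 2. Stack: [21, 2]
BINARY_OP >> → 21 >> 2 = 5. Stack: [5]
RETURN_VALUE → return 5.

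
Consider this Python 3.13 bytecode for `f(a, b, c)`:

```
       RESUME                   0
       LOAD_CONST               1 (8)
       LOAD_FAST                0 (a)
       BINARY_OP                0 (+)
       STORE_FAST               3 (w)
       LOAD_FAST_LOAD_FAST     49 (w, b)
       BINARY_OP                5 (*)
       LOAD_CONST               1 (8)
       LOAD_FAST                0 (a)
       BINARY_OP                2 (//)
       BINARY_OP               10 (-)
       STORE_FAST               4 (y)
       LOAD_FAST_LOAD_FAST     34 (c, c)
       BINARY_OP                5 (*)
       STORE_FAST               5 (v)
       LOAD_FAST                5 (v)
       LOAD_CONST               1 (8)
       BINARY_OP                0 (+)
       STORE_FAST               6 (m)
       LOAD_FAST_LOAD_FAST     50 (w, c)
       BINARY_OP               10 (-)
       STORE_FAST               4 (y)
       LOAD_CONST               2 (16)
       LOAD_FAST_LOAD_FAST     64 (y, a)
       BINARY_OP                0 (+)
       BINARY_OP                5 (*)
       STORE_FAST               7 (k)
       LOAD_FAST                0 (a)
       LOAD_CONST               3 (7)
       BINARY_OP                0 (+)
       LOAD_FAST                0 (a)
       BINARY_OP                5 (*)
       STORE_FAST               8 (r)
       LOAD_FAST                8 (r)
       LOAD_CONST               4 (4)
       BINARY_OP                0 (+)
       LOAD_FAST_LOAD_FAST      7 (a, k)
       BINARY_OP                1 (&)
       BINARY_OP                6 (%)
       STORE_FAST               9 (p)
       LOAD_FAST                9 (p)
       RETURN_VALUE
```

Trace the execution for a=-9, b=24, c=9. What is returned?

LOAD_CONST → push 8. Stack: [8]
LOAD_FAST a → push -9. Stack: [8, -9]
BINARY_OP + → 8 + -9 = -1. Stack: [-1]
STORE_FAST w → w=-1. Stack: []
LOAD_FAST_LOAD_FAST w,b → push -1,24. Stack: [-1, 24]
BINARY_OP * → -1 * 24 = -24. Stack: [-24]
LOAD_CONST → push 8. Stack: [-24, 8]
LOAD_FAST a → push -9. Stack: [-24, 8, -9]
BINARY_OP // → 8 // -9 = -1. Stack: [-24, -1]
BINARY_OP - → -24 - -1 = -23. Stack: [-23]
STORE_FAST y → y=-23. Stack: []
LOAD_FAST_LOAD_FAST c,c → push 9,9. Stack: [9, 9]
BINARY_OP * → 9 * 9 = 81. Stack: [81]
STORE_FAST v → v=81. Stack: []
LOAD_FAST v → push 81. Stack: [81]
LOAD_CONST → push 8. Stack: [81, 8]
BINARY_OP + → 81 + 8 = 89. Stack: [89]
STORE_FAST m → m=89. Stack: []
LOAD_FAST_LOAD_FAST w,c → push -1,9. Stack: [-1, 9]
BINARY_OP - → -1 - 9 = -10. Stack: [-10]
STORE_FAST y → y=-10. Stack: []
LOAD_CONST → push 16. Stack: [16]
LOAD_FAST_LOAD_FAST y,a → push -10,-9. Stack: [16, -10, -9]
BINARY_OP + → -10 + -9 = -19. Stack: [16, -19]
BINARY_OP * → 16 * -19 = -304. Stack: [-304]
STORE_FAST k → k=-304. Stack: []
LOAD_FAST a → push -9. Stack: [-9]
LOAD_CONST → push 7. Stack: [-9, 7]
BINARY_OP + → -9 + 7 = -2. Stack: [-2]
LOAD_FAST a → push -9. Stack: [-2, -9]
BINARY_OP * → -2 * -9 = 18. Stack: [18]
STORE_FAST r → r=18. Stack: []
LOAD_FAST r → push 18. Stack: [18]
LOAD_CONST → push 4. Stack: [18, 4]
BINARY_OP + → 18 + 4 = 22. Stack: [22]
LOAD_FAST_LOAD_FAST a,k → push -9,-304. Stack: [22, -9, -304]
BINARY_OP & → -9 & -304 = -304. Stack: [22, -304]
BINARY_OP % → 22 % -304 = -282. Stack: [-282]
STORE_FAST p → p=-282. Stack: []
LOAD_FAST p → push -282. Stack: [-282]
RETURN_VALUE → return -282.

-282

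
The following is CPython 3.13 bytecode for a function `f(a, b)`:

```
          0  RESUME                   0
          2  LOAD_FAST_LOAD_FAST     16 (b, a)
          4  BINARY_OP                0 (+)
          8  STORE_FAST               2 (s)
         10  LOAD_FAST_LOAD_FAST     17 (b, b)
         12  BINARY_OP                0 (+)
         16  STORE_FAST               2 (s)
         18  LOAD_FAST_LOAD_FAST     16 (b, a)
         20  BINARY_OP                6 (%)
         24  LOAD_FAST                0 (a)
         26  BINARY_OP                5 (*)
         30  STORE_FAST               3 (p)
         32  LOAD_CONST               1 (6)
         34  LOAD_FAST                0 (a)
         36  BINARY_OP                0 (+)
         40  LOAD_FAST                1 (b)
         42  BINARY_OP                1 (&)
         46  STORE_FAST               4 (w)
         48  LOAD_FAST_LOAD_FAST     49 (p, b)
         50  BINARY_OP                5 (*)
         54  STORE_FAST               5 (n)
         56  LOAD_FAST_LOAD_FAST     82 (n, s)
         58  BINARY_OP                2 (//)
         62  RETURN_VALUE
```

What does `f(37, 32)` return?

LOAD_FAST_LOAD_FAST b,a → push 32,37. Stack: [32, 37]
BINARY_OP + → 32 + 37 = 69. Stack: [69]
STORE_FAST s → s=69. Stack: []
LOAD_FAST_LOAD_FAST b,b → push 32,32. Stack: [32, 32]
BINARY_OP + → 32 + 32 = 64. Stack: [64]
STORE_FAST s → s=64. Stack: []
LOAD_FAST_LOAD_FAST b,a → push 32,37. Stack: [32, 37]
BINARY_OP % → 32 % 37 = 32. Stack: [32]
LOAD_FAST a → push 37. Stack: [32, 37]
BINARY_OP * → 32 * 37 = 1184. Stack: [1184]
STORE_FAST p → p=1184. Stack: []
LOAD_CONST → push 6. Stack: [6]
LOAD_FAST a → push 37. Stack: [6, 37]
BINARY_OP + → 6 + 37 = 43. Stack: [43]
LOAD_FAST b → push 32. Stack: [43, 32]
BINARY_OP & → 43 & 32 = 32. Stack: [32]
STORE_FAST w → w=32. Stack: []
LOAD_FAST_LOAD_FAST p,b → push 1184,32. Stack: [1184, 32]
BINARY_OP * → 1184 * 32 = 37888. Stack: [37888]
STORE_FAST n → n=37888. Stack: []
LOAD_FAST_LOAD_FAST n,s → push 37888,64. Stack: [37888, 64]
BINARY_OP // → 37888 // 64 = 592. Stack: [592]
RETURN_VALUE → return 592.

592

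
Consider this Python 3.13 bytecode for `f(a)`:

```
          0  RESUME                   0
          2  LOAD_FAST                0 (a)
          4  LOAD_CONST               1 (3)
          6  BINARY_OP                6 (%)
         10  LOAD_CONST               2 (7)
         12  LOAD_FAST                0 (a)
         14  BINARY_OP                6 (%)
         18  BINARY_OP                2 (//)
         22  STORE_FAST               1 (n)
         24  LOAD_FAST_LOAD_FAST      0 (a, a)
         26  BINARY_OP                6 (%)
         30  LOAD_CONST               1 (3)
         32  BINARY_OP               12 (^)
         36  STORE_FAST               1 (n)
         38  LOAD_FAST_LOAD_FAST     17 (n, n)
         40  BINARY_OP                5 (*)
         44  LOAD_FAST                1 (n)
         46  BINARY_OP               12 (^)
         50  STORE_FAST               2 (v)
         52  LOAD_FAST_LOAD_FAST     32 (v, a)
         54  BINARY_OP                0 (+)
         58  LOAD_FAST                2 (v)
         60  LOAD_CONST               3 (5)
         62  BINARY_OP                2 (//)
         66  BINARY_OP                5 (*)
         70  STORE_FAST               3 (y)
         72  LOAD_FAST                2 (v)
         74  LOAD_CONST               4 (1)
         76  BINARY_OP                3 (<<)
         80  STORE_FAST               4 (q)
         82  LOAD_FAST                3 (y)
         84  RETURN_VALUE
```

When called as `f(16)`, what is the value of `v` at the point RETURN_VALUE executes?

10

LOAD_FAST a → push 16. Stack: [16]
LOAD_CONST → push 3. Stack: [16, 3]
BINARY_OP % → 16 % 3 = 1. Stack: [1]
LOAD_CONST → push 7. Stack: [1, 7]
LOAD_FAST a → push 16. Stack: [1, 7, 16]
BINARY_OP % → 7 % 16 = 7. Stack: [1, 7]
BINARY_OP // → 1 // 7 = 0. Stack: [0]
STORE_FAST n → n=0. Stack: []
LOAD_FAST_LOAD_FAST a,a → push 16,16. Stack: [16, 16]
BINARY_OP % → 16 % 16 = 0. Stack: [0]
LOAD_CONST → push 3. Stack: [0, 3]
BINARY_OP ^ → 0 ^ 3 = 3. Stack: [3]
STORE_FAST n → n=3. Stack: []
LOAD_FAST_LOAD_FAST n,n → push 3,3. Stack: [3, 3]
BINARY_OP * → 3 * 3 = 9. Stack: [9]
LOAD_FAST n → push 3. Stack: [9, 3]
BINARY_OP ^ → 9 ^ 3 = 10. Stack: [10]
STORE_FAST v → v=10. Stack: []
LOAD_FAST_LOAD_FAST v,a → push 10,16. Stack: [10, 16]
BINARY_OP + → 10 + 16 = 26. Stack: [26]
LOAD_FAST v → push 10. Stack: [26, 10]
LOAD_CONST → push 5. Stack: [26, 10, 5]
BINARY_OP // → 10 // 5 = 2. Stack: [26, 2]
BINARY_OP * → 26 * 2 = 52. Stack: [52]
STORE_FAST y → y=52. Stack: []
LOAD_FAST v → push 10. Stack: [10]
LOAD_CONST → push 1. Stack: [10, 1]
BINARY_OP << → 10 << 1 = 20. Stack: [20]
STORE_FAST q → q=20. Stack: []
LOAD_FAST y → push 52. Stack: [52]
RETURN_VALUE → return 52.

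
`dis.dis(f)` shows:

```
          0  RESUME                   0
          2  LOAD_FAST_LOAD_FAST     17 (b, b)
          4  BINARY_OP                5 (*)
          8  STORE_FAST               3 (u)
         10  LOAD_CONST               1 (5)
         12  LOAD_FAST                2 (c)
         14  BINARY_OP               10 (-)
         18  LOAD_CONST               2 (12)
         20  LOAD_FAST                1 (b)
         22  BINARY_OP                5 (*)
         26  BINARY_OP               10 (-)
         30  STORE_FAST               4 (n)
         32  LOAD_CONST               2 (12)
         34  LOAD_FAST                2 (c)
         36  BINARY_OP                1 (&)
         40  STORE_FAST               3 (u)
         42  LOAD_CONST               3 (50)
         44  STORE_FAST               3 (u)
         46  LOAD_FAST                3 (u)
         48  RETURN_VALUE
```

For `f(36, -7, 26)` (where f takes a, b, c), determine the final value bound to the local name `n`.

63

LOAD_FAST_LOAD_FAST b,b → push -7,-7. Stack: [-7, -7]
BINARY_OP * → -7 * -7 = 49. Stack: [49]
STORE_FAST u → u=49. Stack: []
LOAD_CONST → push 5. Stack: [5]
LOAD_FAST c → push 26. Stack: [5, 26]
BINARY_OP - → 5 - 26 = -21. Stack: [-21]
LOAD_CONST → push 12. Stack: [-21, 12]
LOAD_FAST b → push -7. Stack: [-21, 12, -7]
BINARY_OP * → 12 * -7 = -84. Stack: [-21, -84]
BINARY_OP - → -21 - -84 = 63. Stack: [63]
STORE_FAST n → n=63. Stack: []
LOAD_CONST → push 12. Stack: [12]
LOAD_FAST c → push 26. Stack: [12, 26]
BINARY_OP & → 12 & 26 = 8. Stack: [8]
STORE_FAST u → u=8. Stack: []
LOAD_CONST → push 50. Stack: [50]
STORE_FAST u → u=50. Stack: []
LOAD_FAST u → push 50. Stack: [50]
RETURN_VALUE → return 50.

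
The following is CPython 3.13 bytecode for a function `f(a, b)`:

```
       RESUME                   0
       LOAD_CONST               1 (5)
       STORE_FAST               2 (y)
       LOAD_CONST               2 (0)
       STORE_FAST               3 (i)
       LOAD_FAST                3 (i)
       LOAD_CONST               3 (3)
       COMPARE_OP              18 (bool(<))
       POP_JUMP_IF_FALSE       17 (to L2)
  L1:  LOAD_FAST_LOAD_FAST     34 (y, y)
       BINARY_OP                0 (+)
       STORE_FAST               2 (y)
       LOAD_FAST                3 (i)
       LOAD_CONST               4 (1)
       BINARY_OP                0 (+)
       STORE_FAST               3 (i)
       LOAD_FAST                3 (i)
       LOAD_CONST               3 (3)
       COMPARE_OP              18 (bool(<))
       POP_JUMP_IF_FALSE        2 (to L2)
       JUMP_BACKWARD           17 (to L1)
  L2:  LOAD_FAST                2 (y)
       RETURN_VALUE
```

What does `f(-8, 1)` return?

LOAD_CONST → push 5. Stack: [5]
STORE_FAST y → y=5. Stack: []
LOAD_CONST → push 0. Stack: [0]
STORE_FAST i → i=0. Stack: []
LOAD_FAST i → push 0. Stack: [0]
LOAD_CONST → push 3. Stack: [0, 3]
COMPARE_OP bool(<) → 0 vs 3 = True. Stack: [True]
POP_JUMP_IF_FALSE → pop True; no jump. Stack: []
LOAD_FAST_LOAD_FAST y,y → push 5,5. Stack: [5, 5]
BINARY_OP + → 5 + 5 = 10. Stack: [10]
STORE_FAST y → y=10. Stack: []
LOAD_FAST i → push 0. Stack: [0]
LOAD_CONST → push 1. Stack: [0, 1]
BINARY_OP + → 0 + 1 = 1. Stack: [1]
STORE_FAST i → i=1. Stack: []
LOAD_FAST i → push 1. Stack: [1]
LOAD_CONST → push 3. Stack: [1, 3]
COMPARE_OP bool(<) → 1 vs 3 = True. Stack: [True]
POP_JUMP_IF_FALSE → pop True; no jump. Stack: []
LOAD_FAST_LOAD_FAST y,y → push 10,10. Stack: [10, 10]
BINARY_OP + → 10 + 10 = 20. Stack: [20]
STORE_FAST y → y=20. Stack: []
LOAD_FAST i → push 1. Stack: [1]
LOAD_CONST → push 1. Stack: [1, 1]
BINARY_OP + → 1 + 1 = 2. Stack: [2]
STORE_FAST i → i=2. Stack: []
LOAD_FAST i → push 2. Stack: [2]
LOAD_CONST → push 3. Stack: [2, 3]
COMPARE_OP bool(<) → 2 vs 3 = True. Stack: [True]
POP_JUMP_IF_FALSE → pop True; no jump. Stack: []
LOAD_FAST_LOAD_FAST y,y → push 20,20. Stack: [20, 20]
BINARY_OP + → 20 + 20 = 40. Stack: [40]
STORE_FAST y → y=40. Stack: []
LOAD_FAST i → push 2. Stack: [2]
LOAD_CONST → push 1. Stack: [2, 1]
BINARY_OP + → 2 + 1 = 3. Stack: [3]
STORE_FAST i → i=3. Stack: []
LOAD_FAST i → push 3. Stack: [3]
LOAD_CONST → push 3. Stack: [3, 3]
COMPARE_OP bool(<) → 3 vs 3 = False. Stack: [False]
POP_JUMP_IF_FALSE → pop False; jump. Stack: []
LOAD_FAST y → push 40. Stack: [40]
RETURN_VALUE → return 40.

40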